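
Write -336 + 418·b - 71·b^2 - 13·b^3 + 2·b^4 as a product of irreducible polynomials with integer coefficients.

(2·b - 7)·(b + 6)·(b - 1)·(b - 8)

Testing divisors of the constant over divisors of the leading coefficient, b = 7/2 is a root, so (2·b - 7) is a factor; dividing leaves b^3 - 3·b^2 - 46·b + 48.
Then b = -6 is a root, so (b + 6) is a factor; dividing leaves b^2 - 9·b + 8.
The remaining quadratic factors as (b - 8)(b - 1).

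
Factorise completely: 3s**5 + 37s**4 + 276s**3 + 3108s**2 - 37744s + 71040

Testing divisors of the constant over divisors of the leading coefficient, s = -15 is a root, giving the factor (s + 15) and quotient 3s**4 - 8s**3 + 396s**2 - 2832s + 4736.
Then s = 8/3 is a root, giving the factor (3s - 8) and quotient s**3 + 132s - 592.
Next, s = 4 is a root, giving the factor (s - 4) and quotient s**2 + 4s + 148.
The quadratic s**2 + 4s + 148 has discriminant -576 < 0 and is irreducible over ℤ.

(3s - 8)(s + 15)(s - 4)(s**2 + 4s + 148)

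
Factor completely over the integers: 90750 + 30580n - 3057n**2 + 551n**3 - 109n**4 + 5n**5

Trying the rational-root candidates, n = 11 is a root, so (n - 11) divides it; the quotient is 5n**4 - 54n**3 - 43n**2 - 3530n - 8250.
Continuing, n = -11/5 is a root, so (5n + 11) divides it; the quotient is n**3 - 13n**2 + 20n - 750.
Then n = 15 is a root, so (n - 15) divides it; the quotient is n**2 + 2n + 50.
The quadratic n**2 + 2n + 50 has discriminant -196 < 0 and is irreducible over ℤ.

(5n + 11)(n - 11)(n - 15)(n**2 + 2n + 50)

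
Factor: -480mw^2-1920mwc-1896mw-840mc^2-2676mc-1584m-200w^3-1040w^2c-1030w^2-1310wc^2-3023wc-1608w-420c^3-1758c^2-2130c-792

-(4w+14c+11)(10w+5c+12)(12m+5w+6c+6)

Group: 12m(-40w^2-160wc-158w-70c^2-223c-132) + (5w+6c+6)(-40w^2-160wc-158w-70c^2-223c-132); both groups contain (-40w^2-160wc-158w-70c^2-223c-132), so (12m+5w+6c+6) is a factor with cofactor -40w^2-160wc-158w-70c^2-223c-132.
The cofactor groups again: -40w^2-160wc-158w-70c^2-223c-132 = -10w(4w+14c+11) + (-5c-12)(4w+14c+11); both groups contain (4w+14c+11), giving -(10w+5c+12)(4w+14c+11).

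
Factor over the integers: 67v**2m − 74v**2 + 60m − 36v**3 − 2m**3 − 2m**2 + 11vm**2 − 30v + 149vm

−(v − 2m)(9v − m + 5)(4v + m + 6)

Group: 4v(−9v**2 + 19vm − 5v − 2m**2 + 10m) + (m + 6)(−9v**2 + 19vm − 5v − 2m**2 + 10m); both groups contain (−9v**2 + 19vm − 5v − 2m**2 + 10m), so (4v + m + 6) is a factor with cofactor −9v**2 + 19vm − 5v − 2m**2 + 10m.
The cofactor groups again: −9v**2 + 19vm − 5v − 2m**2 + 10m = −9v(v − 2m) + (m − 5)(v − 2m); both groups contain (v − 2m), giving −(9v − m + 5)(v − 2m).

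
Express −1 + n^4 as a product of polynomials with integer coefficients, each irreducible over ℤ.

Difference of squares twice: with A = n and B = 1, A⁴ − B⁴ = (A² − B²)(A² + B²), and A² − B² factors again.

(n + 1)(n − 1)(n^2 + 1)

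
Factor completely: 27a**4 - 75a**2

3a**2(3a + 5)(3a - 5)

Every term has a factor of 3a**2. Then 9a**2 - 25 = (3a)² − (5)².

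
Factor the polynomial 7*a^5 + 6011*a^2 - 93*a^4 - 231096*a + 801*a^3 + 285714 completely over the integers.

Among the possible rational roots, a = -11 is a root, so (a + 11) is a factor; dividing leaves 7*a^4 - 170*a^3 + 2671*a^2 - 23370*a + 25974.
Continuing, a = 13 is a root, so (a - 13) is a factor; dividing leaves 7*a^3 - 79*a^2 + 1644*a - 1998.
Then a = 9/7 is a root, so (7*a - 9) divides it; the quotient is a^2 - 10*a + 222.
The quadratic a^2 - 10*a + 222 has discriminant -788 < 0 and is irreducible over ℤ.

(7*a - 9)*(a + 11)*(a - 13)*(a^2 - 10*a + 222)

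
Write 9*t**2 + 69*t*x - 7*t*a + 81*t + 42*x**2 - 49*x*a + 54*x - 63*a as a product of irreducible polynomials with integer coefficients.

Group: t*(9*t + 6*x - 7*a) + (7*x + 9)*(9*t + 6*x - 7*a); both groups contain (9*t + 6*x - 7*a).

(9*t + 6*x - 7*a)*(t + 7*x + 9)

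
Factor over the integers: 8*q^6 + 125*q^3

Pull out the common factor q^3, leaving 8*q^3 + 125.
Recognize a sum of cubes with the parts 5 and 2*q.

q^3*(2*q + 5)*(4*q^2 - 10*q + 25)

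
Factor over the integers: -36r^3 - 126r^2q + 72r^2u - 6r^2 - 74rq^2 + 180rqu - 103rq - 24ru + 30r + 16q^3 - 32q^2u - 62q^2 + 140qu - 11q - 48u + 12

Group: 2r(-18r^2 - 45rq + 6r + 8q^2 - 35q + 12) + (2q - 4u + 1)(-18r^2 - 45rq + 6r + 8q^2 - 35q + 12); both groups contain (-18r^2 - 45rq + 6r + 8q^2 - 35q + 12), so (2r + 2q - 4u + 1) is a factor with cofactor -18r^2 - 45rq + 6r + 8q^2 - 35q + 12.
The cofactor groups again: -18r^2 - 45rq + 6r + 8q^2 - 35q + 12 = -3r(6r - q + 4) + (-8q + 3)(6r - q + 4); both groups contain (6r - q + 4), giving -(3r + 8q - 3)(6r - q + 4).

-(6r - q + 4)(2r + 2q - 4u + 1)(3r + 8q - 3)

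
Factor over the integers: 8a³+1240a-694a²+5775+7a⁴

(7a+15)(a+11)(a-5)(a-7)

Testing divisors of the constant over divisors of the leading coefficient, a = -15/7 is a root, so (7a+15) divides it; the quotient is a³-a²-97a+385.
Continuing, a = 7 is a root, giving the factor (a-7) and quotient a²+6a-55.
The remaining quadratic factors as (a+11)(a-5).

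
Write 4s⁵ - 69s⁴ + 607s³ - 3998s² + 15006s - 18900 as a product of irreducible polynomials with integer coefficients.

(4s - 9)(s - 6)(s - 7)(s² - 2s + 50)

By the rational root theorem, s = 6 is a root, so (s - 6) is a factor; dividing leaves 4s⁴ - 45s³ + 337s² - 1976s + 3150.
Continuing, s = 9/4 is a root, giving the factor (4s - 9) and quotient s³ - 9s² + 64s - 350.
Continuing, s = 7 is a root, so (s - 7) is a factor; dividing leaves s² - 2s + 50.
The quadratic s² - 2s + 50 has discriminant -196 < 0 and is irreducible over ℤ.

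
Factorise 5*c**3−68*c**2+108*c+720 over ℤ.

(5*c+12)*(c−10)*(c−6)

Among the possible rational roots, c = 6 is a root, so (c−6) is a factor; dividing leaves 5*c**2−38*c−120.
The remaining quadratic factors as (5*c+12)(c−10).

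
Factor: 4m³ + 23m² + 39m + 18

Among the possible rational roots, m = -2 is a root, giving the factor (m + 2) and quotient 4m² + 15m + 9.
The remaining quadratic factors as (m + 3)(4m + 3).

(4m + 3)(m + 2)(m + 3)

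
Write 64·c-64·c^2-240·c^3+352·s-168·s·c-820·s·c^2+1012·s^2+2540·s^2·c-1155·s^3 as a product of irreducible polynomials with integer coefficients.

-(15·s-10·c+4)·(7·s-12·c-8)·(11·s+2·c)

Group: 15·s·(-77·s^2+118·s·c+88·s+24·c^2+16·c) + (-10·c+4)·(-77·s^2+118·s·c+88·s+24·c^2+16·c); both groups contain (-77·s^2+118·s·c+88·s+24·c^2+16·c), so (15·s-10·c+4) is a factor with cofactor -77·s^2+118·s·c+88·s+24·c^2+16·c.
The cofactor groups again: -77·s^2+118·s·c+88·s+24·c^2+16·c = -11·s·(7·s-12·c-8) - 2·c·(7·s-12·c-8); both groups contain (7·s-12·c-8), giving -(11·s+2·c)·(7·s-12·c-8).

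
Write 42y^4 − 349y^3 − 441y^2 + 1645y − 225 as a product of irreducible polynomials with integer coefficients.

(2y + 5)(3y − 5)(7y − 1)(y − 9)

Among the possible rational roots, y = −5/2 is a root, giving the factor (2y + 5) and quotient 21y^3 − 227y^2 + 347y − 45.
Then y = 5/3 is a root, so (3y − 5) divides it; the quotient is 7y^2 − 64y + 9.
The remaining quadratic factors as (y − 9)(7y − 1).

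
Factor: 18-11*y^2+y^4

Substitute u = y^2 to get a quadratic in u, then factor.
y^2-9 is a difference of squares.
y^2-2 is irreducible over ℤ (2 is not a perfect square).

(y+3)*(y-3)*(y^2-2)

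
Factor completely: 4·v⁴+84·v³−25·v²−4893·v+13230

By the rational root theorem, v = 7/2 is a root, so (2·v−7) is a factor; dividing leaves 2·v³+49·v²+159·v−1890.
Continuing, v = 9/2 is a root, so (2·v−9) divides it; the quotient is v²+29·v+210.
The remaining quadratic factors as (v+15)(v+14).

(2·v−7)·(2·v−9)·(v+14)·(v+15)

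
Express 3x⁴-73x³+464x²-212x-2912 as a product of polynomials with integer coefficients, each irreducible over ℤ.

Testing divisors of the constant over divisors of the leading coefficient, x = 14 is a root, so (x-14) is a factor; dividing leaves 3x³-31x²+30x+208.
Then x = 13/3 is a root, so (3x-13) is a factor; dividing leaves x²-6x-16.
The remaining quadratic factors as (x-8)(x+2).

(3x-13)(x+2)(x-14)(x-8)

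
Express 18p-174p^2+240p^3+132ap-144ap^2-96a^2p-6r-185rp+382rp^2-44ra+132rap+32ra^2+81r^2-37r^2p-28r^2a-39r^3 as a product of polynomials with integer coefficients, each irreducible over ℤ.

-(r-3p)(13r-8a+8p-1)(3r+4a+10p-6)

Group: r(-39r^2-28ra-154rp+81r+32a^2+48ap-44a-80p^2+58p-6) - 3p(-39r^2-28ra-154rp+81r+32a^2+48ap-44a-80p^2+58p-6); both groups contain (-39r^2-28ra-154rp+81r+32a^2+48ap-44a-80p^2+58p-6), so (r-3p) is a factor with cofactor -39r^2-28ra-154rp+81r+32a^2+48ap-44a-80p^2+58p-6.
The cofactor groups again: -39r^2-28ra-154rp+81r+32a^2+48ap-44a-80p^2+58p-6 = -3r(13r-8a+8p-1) + (-4a-10p+6)(13r-8a+8p-1); both groups contain (13r-8a+8p-1), giving -(3r+4a+10p-6)(13r-8a+8p-1).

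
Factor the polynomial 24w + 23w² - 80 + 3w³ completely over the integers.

(3w - 4)(w + 4)(w + 5)

By the rational root theorem, w = 4/3 is a root, so (3w - 4) is a factor; dividing leaves w² + 9w + 20.
The remaining quadratic factors as (w + 4)(w + 5).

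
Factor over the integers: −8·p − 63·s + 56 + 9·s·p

(9·s − 8)·(p − 7)

Group as (9·s·p − 63·s) + (−8·p + 56) = 9·s·(p − 7) − 8·(p − 7).
Both groups share the factor (p − 7).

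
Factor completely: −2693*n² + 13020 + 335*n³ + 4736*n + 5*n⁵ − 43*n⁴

(5*n + 7)*(n − 5)*(n − 6)*(n² + n + 62)

Testing divisors of the constant over divisors of the leading coefficient, n = 6 is a root, so (n − 6) divides it; the quotient is 5*n⁴ − 13*n³ + 257*n² − 1151*n − 2170.
Then n = 5 is a root, giving the factor (n − 5) and quotient 5*n³ + 12*n² + 317*n + 434.
Next, n = −7/5 is a root, so (5*n + 7) divides it; the quotient is n² + n + 62.
The quadratic n² + n + 62 has discriminant −247 < 0 and is irreducible over ℤ.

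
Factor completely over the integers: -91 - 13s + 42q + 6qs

Group as (6qs + 42q) + (-13s - 91) = 6q(s + 7) - 13(s + 7).
Both groups share the factor (s + 7).

(6q - 13)(s + 7)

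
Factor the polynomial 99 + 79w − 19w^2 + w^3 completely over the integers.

(w + 1)(w − 11)(w − 9)

By the rational root theorem, w = 9 is a root, so (w − 9) divides it; the quotient is w^2 − 10w − 11.
The remaining quadratic factors as (w + 1)(w − 11).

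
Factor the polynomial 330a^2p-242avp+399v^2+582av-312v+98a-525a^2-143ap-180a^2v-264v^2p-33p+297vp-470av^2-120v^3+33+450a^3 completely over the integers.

Group: 5a(90a^2-90av+66ap-51a-40v^2-88vp+93v+11p-11) + (3v-3)(90a^2-90av+66ap-51a-40v^2-88vp+93v+11p-11); both groups contain (90a^2-90av+66ap-51a-40v^2-88vp+93v+11p-11), so (5a+3v-3) is a factor with cofactor 90a^2-90av+66ap-51a-40v^2-88vp+93v+11p-11.
The cofactor groups again: 90a^2-90av+66ap-51a-40v^2-88vp+93v+11p-11 = 15a(6a-8v+1) + (5v+11p-11)(6a-8v+1); both groups contain (6a-8v+1), giving (15a+5v+11p-11)(6a-8v+1).

(15a+5v+11p-11)(5a+3v-3)(6a-8v+1)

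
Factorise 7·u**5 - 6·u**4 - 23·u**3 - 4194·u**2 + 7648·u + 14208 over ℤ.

Trying the rational-root candidates, u = -8/7 is a root, giving the factor (7·u + 8) and quotient u**4 - 2·u**3 - u**2 - 598·u + 1776.
Then u = 8 is a root, giving the factor (u - 8) and quotient u**3 + 6·u**2 + 47·u - 222.
Continuing, u = 3 is a root, giving the factor (u - 3) and quotient u**2 + 9·u + 74.
The quadratic u**2 + 9·u + 74 has discriminant -215 < 0 and is irreducible over ℤ.

(7·u + 8)·(u - 3)·(u - 8)·(u**2 + 9·u + 74)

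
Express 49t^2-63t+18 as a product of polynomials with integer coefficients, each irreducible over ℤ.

Need a pair with product 49·18 = 882 and sum -63: that's -42 and -21.
Split the middle term: 49t^2-42t - 21t+18 = 7t(7t-6) - 3(7t-6).

(7t-3)(7t-6)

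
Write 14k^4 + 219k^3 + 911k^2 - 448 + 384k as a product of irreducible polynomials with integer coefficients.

By the rational root theorem, k = -7 is a root, giving the factor (k + 7) and quotient 14k^3 + 121k^2 + 64k - 64.
Next, k = -8/7 is a root, giving the factor (7k + 8) and quotient 2k^2 + 15k - 8.
The remaining quadratic factors as (k + 8)(2k - 1).

(2k - 1)(7k + 8)(k + 7)(k + 8)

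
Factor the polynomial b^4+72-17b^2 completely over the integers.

Substitute u = b^2 to get a quadratic in u, then factor.
b^2-9 is a difference of squares.
b^2-8 is irreducible over ℤ (8 is not a perfect square).

(b+3)(b-3)(b^2-8)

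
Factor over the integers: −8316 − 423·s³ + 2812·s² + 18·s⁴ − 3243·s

Trying the rational-root candidates, s = −7/6 is a root, giving the factor (6·s + 7) and quotient 3·s³ − 74·s² + 555·s − 1188.
Next, s = 11/3 is a root, so (3·s − 11) divides it; the quotient is s² − 21·s + 108.
The remaining quadratic factors as (s − 9)(s − 12).

(3·s − 11)·(6·s + 7)·(s − 12)·(s − 9)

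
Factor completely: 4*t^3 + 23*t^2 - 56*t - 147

Trying the rational-root candidates, t = -7 is a root, so (t + 7) divides it; the quotient is 4*t^2 - 5*t - 21.
The remaining quadratic factors as (4*t + 7)(t - 3).

(4*t + 7)*(t + 7)*(t - 3)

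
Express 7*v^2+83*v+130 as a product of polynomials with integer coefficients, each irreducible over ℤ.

(7*v+13)*(v+10)

Need a pair with product 7·130 = 910 and sum 83: that's 70 and 13.
Split the middle term: 7*v^2+70*v + 13*v+130 = 7*v*(v+10) + 13*(v+10).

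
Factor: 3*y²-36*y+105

3*(y-5)*(y-7)

Pull out the common factor 3, then factor the remaining trinomial.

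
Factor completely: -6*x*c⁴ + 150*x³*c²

6*c²*x*(5*x - c)*(5*x + c)

Every term has a factor of 6*x*c². Then 25*x² - c² = (5*x)² − (c)².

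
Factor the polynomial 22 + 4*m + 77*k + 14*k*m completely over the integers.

(2*m + 11)*(7*k + 2)

Group as (14*k*m + 77*k) + (4*m + 22) = 7*k*(2*m + 11) + 2*(2*m + 11).
Both groups share the factor (2*m + 11).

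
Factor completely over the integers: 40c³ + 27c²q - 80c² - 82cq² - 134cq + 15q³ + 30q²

Group: 8c(5c² - 6cq - 10c + q² + 2q) + 15q(5c² - 6cq - 10c + q² + 2q); both groups contain (5c² - 6cq - 10c + q² + 2q), so (8c + 15q) is a factor with cofactor 5c² - 6cq - 10c + q² + 2q.
The cofactor groups again: 5c² - 6cq - 10c + q² + 2q = c(5c - q) + (-q - 2)(5c - q); both groups contain (5c - q), giving (c - q - 2)(5c - q).

(5c - q)(8c + 15q)(c - q - 2)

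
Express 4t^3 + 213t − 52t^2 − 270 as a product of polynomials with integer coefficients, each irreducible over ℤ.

Among the possible rational roots, t = 9/2 is a root, giving the factor (2t − 9) and quotient 2t^2 − 17t + 30.
The remaining quadratic factors as (2t − 5)(t − 6).

(2t − 5)(2t − 9)(t − 6)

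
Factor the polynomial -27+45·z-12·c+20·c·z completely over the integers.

(4·c+9)·(5·z-3)

Group as (20·c·z-12·c) + (45·z-27) = 4·c·(5·z-3) + 9·(5·z-3).
Both groups share the factor (5·z-3).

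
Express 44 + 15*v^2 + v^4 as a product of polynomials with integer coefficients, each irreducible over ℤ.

Substitute u = v^2 to get a quadratic in u, then factor.
v^2 + 4 is irreducible over ℤ (sum of squares).
v^2 + 11 is irreducible over ℤ (always positive, so no real roots).

(v^2 + 11)*(v^2 + 4)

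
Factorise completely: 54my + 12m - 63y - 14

(6m - 7)(9y + 2)

Group as (54my + 12m) + (-63y - 14) = 6m(9y + 2) - 7(9y + 2).
Both groups share the factor (9y + 2).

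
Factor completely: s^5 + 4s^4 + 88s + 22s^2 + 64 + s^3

(s + 1)(s + 2)(s + 4)(s^2 - 3s + 8)

By the rational root theorem, s = -4 is a root, giving the factor (s + 4) and quotient s^4 + s^2 + 18s + 16.
Then s = -2 is a root, so (s + 2) is a factor; dividing leaves s^3 - 2s^2 + 5s + 8.
Then s = -1 is a root, giving the factor (s + 1) and quotient s^2 - 3s + 8.
The quadratic s^2 - 3s + 8 has discriminant -23 < 0 and is irreducible over ℤ.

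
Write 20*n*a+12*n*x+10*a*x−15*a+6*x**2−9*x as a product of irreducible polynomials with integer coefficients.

Group: 5*a*(4*n+2*x−3) + 3*x*(4*n+2*x−3); both groups contain (4*n+2*x−3).

(4*n+2*x−3)*(5*a+3*x)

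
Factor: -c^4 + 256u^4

(4u - c)(4u + c)(16u^2 + c^2)

Difference of squares twice: with A = 4u and B = c, A⁴ − B⁴ = (A² − B²)(A² + B²), and A² − B² factors again.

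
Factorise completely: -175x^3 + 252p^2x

Factor out 7x, leaving 36p^2 - 25x^2, which is a difference of two squares.

7x(6p + 5x)(6p - 5x)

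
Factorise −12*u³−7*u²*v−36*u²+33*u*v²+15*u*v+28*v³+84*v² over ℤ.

Group: 3*u*(−4*u²+3*u*v−12*u+7*v²+21*v) + 4*v*(−4*u²+3*u*v−12*u+7*v²+21*v); both groups contain (−4*u²+3*u*v−12*u+7*v²+21*v), so (3*u+4*v) is a factor with cofactor −4*u²+3*u*v−12*u+7*v²+21*v.
The cofactor groups again: −4*u²+3*u*v−12*u+7*v²+21*v = −4*u*(u+v+3) + 7*v*(u+v+3); both groups contain (u+v+3), giving −(4*u−7*v)*(u+v+3).

−(3*u+4*v)*(4*u−7*v)*(u+v+3)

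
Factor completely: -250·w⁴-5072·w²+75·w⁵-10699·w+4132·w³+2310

(3·w-7)·(5·w+6)·(5·w-1)·(w²-2·w+55)

By the rational root theorem, w = 1/5 is a root, so (5·w-1) is a factor; dividing leaves 15·w⁴-47·w³+817·w²-851·w-2310.
Continuing, w = 7/3 is a root, giving the factor (3·w-7) and quotient 5·w³-4·w²+263·w+330.
Then w = -6/5 is a root, giving the factor (5·w+6) and quotient w²-2·w+55.
The quadratic w²-2·w+55 has discriminant -216 < 0 and is irreducible over ℤ.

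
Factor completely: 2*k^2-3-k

Need a pair with product 2·(-3) = -6 and sum -1: that's -3 and 2.
Split the middle term: 2*k^2-3*k + 2*k-3 = k*(2*k-3) + (2*k-3).

(2*k-3)*(k+1)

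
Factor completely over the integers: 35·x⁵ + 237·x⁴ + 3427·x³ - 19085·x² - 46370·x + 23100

Testing divisors of the constant over divisors of the leading coefficient, x = 5 is a root, so (x - 5) is a factor; dividing leaves 35·x⁴ + 412·x³ + 5487·x² + 8350·x - 4620.
Next, x = -11/5 is a root, so (5·x + 11) is a factor; dividing leaves 7·x³ + 67·x² + 950·x - 420.
Then x = 3/7 is a root, so (7·x - 3) divides it; the quotient is x² + 10·x + 140.
The quadratic x² + 10·x + 140 has discriminant -460 < 0 and is irreducible over ℤ.

(5·x + 11)·(7·x - 3)·(x - 5)·(x² + 10·x + 140)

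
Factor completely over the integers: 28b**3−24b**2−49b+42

(7b−6)(4b**2−7)

Group as (28b**3−49b) + (−24b**2+42) = 7b(4b**2−7) − 6(4b**2−7).
Both groups share the factor (4b**2−7).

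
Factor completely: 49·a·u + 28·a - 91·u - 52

Group as (49·a·u + 28·a) + (-91·u - 52) = 7·a·(7·u + 4) - 13·(7·u + 4).
Both groups share the factor (7·u + 4).

(7·a - 13)·(7·u + 4)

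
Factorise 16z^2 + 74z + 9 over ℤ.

(2z + 9)(8z + 1)

Need a pair with product 16·9 = 144 and sum 74: that's 2 and 72.
Split the middle term: 16z^2 + 2z + 72z + 9 = 2z(8z + 1) + 9(8z + 1).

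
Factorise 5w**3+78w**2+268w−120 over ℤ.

(5w−2)(w+10)(w+6)

Trying the rational-root candidates, w = 2/5 is a root, giving the factor (5w−2) and quotient w**2+16w+60.
The remaining quadratic factors as (w+6)(w+10).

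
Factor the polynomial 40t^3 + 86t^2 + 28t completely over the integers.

Pull out the common factor 2t, then factor the remaining trinomial.

2t(4t + 7)(5t + 2)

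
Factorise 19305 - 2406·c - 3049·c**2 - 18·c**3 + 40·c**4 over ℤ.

(2·c + 15)·(4·c + 13)·(5·c - 11)·(c - 9)

By the rational root theorem, c = -13/4 is a root, giving the factor (4·c + 13) and quotient 10·c**3 - 37·c**2 - 642·c + 1485.
Next, c = 9 is a root, so (c - 9) divides it; the quotient is 10·c**2 + 53·c - 165.
The remaining quadratic factors as (2·c + 15)(5·c - 11).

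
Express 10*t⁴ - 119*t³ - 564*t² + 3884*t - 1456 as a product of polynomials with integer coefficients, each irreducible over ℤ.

(2*t + 13)*(5*t - 2)*(t - 14)*(t - 4)

Trying the rational-root candidates, t = 14 is a root, giving the factor (t - 14) and quotient 10*t³ + 21*t² - 270*t + 104.
Continuing, t = 4 is a root, so (t - 4) is a factor; dividing leaves 10*t² + 61*t - 26.
The remaining quadratic factors as (5*t - 2)(2*t + 13).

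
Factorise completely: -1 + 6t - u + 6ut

Group as (6ut - u) + (6t - 1) = u(6t - 1) + (6t - 1).
Both groups share the factor (6t - 1).

(6t - 1)(u + 1)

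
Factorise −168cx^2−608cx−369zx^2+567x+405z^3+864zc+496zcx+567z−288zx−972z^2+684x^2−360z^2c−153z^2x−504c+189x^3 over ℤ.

Group: 5z(81z^2−72zc+18zx−81z+56cx+72c−63x^2−81x) + (−3x−7)(81z^2−72zc+18zx−81z+56cx+72c−63x^2−81x); both groups contain (81z^2−72zc+18zx−81z+56cx+72c−63x^2−81x), so (5z−3x−7) is a factor with cofactor 81z^2−72zc+18zx−81z+56cx+72c−63x^2−81x.
The cofactor groups again: 81z^2−72zc+18zx−81z+56cx+72c−63x^2−81x = 9z(9z−7x−9) + (−8c+9x)(9z−7x−9); both groups contain (9z−7x−9), giving (9z−8c+9x)(9z−7x−9).

(5z−3x−7)(9z−7x−9)(9z−8c+9x)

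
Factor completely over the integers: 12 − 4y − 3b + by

Group as (by − 3b) + (−4y + 12) = b(y − 3) − 4(y − 3).
Both groups share the factor (y − 3).

(b − 4)(y − 3)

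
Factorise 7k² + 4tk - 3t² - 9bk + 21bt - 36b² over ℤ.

Group: -12b(3b - t - k) + (3t - 7k)(3b - t - k); both groups contain (3b - t - k).

-(12b - 3t + 7k)(3b - t - k)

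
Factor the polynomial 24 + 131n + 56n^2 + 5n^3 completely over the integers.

(5n + 1)(n + 3)(n + 8)

Trying the rational-root candidates, n = -8 is a root, so (n + 8) is a factor; dividing leaves 5n^2 + 16n + 3.
The remaining quadratic factors as (5n + 1)(n + 3).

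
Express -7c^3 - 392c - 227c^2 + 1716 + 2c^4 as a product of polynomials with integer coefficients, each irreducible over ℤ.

Among the possible rational roots, c = 2 is a root, giving the factor (c - 2) and quotient 2c^3 - 3c^2 - 233c - 858.
Next, c = 13 is a root, so (c - 13) is a factor; dividing leaves 2c^2 + 23c + 66.
The remaining quadratic factors as (c + 6)(2c + 11).

(2c + 11)(c + 6)(c - 13)(c - 2)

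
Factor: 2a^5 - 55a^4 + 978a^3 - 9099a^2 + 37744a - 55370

(2a - 7)(a - 5)(a - 7)(a^2 - 12a + 226)

Testing divisors of the constant over divisors of the leading coefficient, a = 7 is a root, so (a - 7) divides it; the quotient is 2a^4 - 41a^3 + 691a^2 - 4262a + 7910.
Continuing, a = 7/2 is a root, giving the factor (2a - 7) and quotient a^3 - 17a^2 + 286a - 1130.
Continuing, a = 5 is a root, so (a - 5) is a factor; dividing leaves a^2 - 12a + 226.
The quadratic a^2 - 12a + 226 has discriminant -760 < 0 and is irreducible over ℤ.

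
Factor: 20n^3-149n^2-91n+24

By the rational root theorem, n = 1/5 is a root, so (5n-1) divides it; the quotient is 4n^2-29n-24.
The remaining quadratic factors as (n-8)(4n+3).

(4n+3)(5n-1)(n-8)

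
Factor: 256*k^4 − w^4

Write as (16*k^2)² − (w^2)², then factor 16*k^2 − w^2 once more.

(4*k + w)*(4*k − w)*(16*k^2 + w^2)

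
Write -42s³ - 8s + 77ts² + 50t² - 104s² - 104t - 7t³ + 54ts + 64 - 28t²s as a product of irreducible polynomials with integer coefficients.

-(7t - 7s - 8)(t - s - 2)(t + 6s - 4)

Group: t(-7t² - 35ts + 36t + 42s² + 20s - 32) + (-s - 2)(-7t² - 35ts + 36t + 42s² + 20s - 32); both groups contain (-7t² - 35ts + 36t + 42s² + 20s - 32), so (t - s - 2) is a factor with cofactor -7t² - 35ts + 36t + 42s² + 20s - 32.
The cofactor groups again: -7t² - 35ts + 36t + 42s² + 20s - 32 = -7t(t + 6s - 4) + (7s + 8)(t + 6s - 4); both groups contain (t + 6s - 4), giving -(7t - 7s - 8)(t + 6s - 4).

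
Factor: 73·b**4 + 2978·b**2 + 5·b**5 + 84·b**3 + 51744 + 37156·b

(5·b + 8)·(b + 14)·(b + 7)·(b**2 − 8·b + 66)

By the rational root theorem, b = −8/5 is a root, so (5·b + 8) is a factor; dividing leaves b**4 + 13·b**3 − 4·b**2 + 602·b + 6468.
Continuing, b = −14 is a root, so (b + 14) is a factor; dividing leaves b**3 − b**2 + 10·b + 462.
Continuing, b = −7 is a root, giving the factor (b + 7) and quotient b**2 − 8·b + 66.
The quadratic b**2 − 8·b + 66 has discriminant −200 < 0 and is irreducible over ℤ.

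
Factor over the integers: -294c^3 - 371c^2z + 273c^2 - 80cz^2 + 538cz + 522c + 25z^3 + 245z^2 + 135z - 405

-(6c - z - 9)(7c + 5z + 9)(7c + 5z - 5)

Group: 6c(-49c^2 - 70cz - 28c - 25z^2 - 20z + 45) + (-z - 9)(-49c^2 - 70cz - 28c - 25z^2 - 20z + 45); both groups contain (-49c^2 - 70cz - 28c - 25z^2 - 20z + 45), so (6c - z - 9) is a factor with cofactor -49c^2 - 70cz - 28c - 25z^2 - 20z + 45.
The cofactor groups again: -49c^2 - 70cz - 28c - 25z^2 - 20z + 45 = -7c(7c + 5z - 5) + (-5z - 9)(7c + 5z - 5); both groups contain (7c + 5z - 5), giving -(7c + 5z + 9)(7c + 5z - 5).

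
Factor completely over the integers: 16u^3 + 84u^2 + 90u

2u(2u + 3)(4u + 15)

Pull out the common factor 2u, then factor the remaining trinomial.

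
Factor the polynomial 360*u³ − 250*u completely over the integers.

Every term has a factor of 10*u. Then 36*u² − 25 = (6*u)² − (5)².

10*u*(6*u + 5)*(6*u − 5)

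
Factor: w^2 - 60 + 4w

Two integers with product -60 and sum 4 are -6 and 10.

(w + 10)(w - 6)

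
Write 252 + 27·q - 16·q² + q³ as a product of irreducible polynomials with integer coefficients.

Among the possible rational roots, q = 7 is a root, giving the factor (q - 7) and quotient q² - 9·q - 36.
The remaining quadratic factors as (q - 12)(q + 3).

(q + 3)·(q - 12)·(q - 7)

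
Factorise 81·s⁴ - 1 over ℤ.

(3·s + 1)·(3·s - 1)·(9·s² + 1)

Difference of squares twice: with A = 3·s and B = 1, A⁴ − B⁴ = (A² − B²)(A² + B²), and A² − B² factors again.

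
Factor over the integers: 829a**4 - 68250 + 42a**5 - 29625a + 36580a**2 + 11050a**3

(6a + 7)(7a - 10)(a + 5)(a**2 + 15a + 195)

Testing divisors of the constant over divisors of the leading coefficient, a = -7/6 is a root, giving the factor (6a + 7) and quotient 7a**4 + 130a**3 + 1690a**2 + 4125a - 9750.
Continuing, a = 10/7 is a root, so (7a - 10) is a factor; dividing leaves a**3 + 20a**2 + 270a + 975.
Continuing, a = -5 is a root, so (a + 5) divides it; the quotient is a**2 + 15a + 195.
The quadratic a**2 + 15a + 195 has discriminant -555 < 0 and is irreducible over ℤ.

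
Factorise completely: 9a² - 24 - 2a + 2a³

Testing divisors of the constant over divisors of the leading coefficient, a = 3/2 is a root, so (2a - 3) divides it; the quotient is a² + 6a + 8.
The remaining quadratic factors as (a + 4)(a + 2).

(2a - 3)(a + 2)(a + 4)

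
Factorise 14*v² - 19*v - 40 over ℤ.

(2*v - 5)*(7*v + 8)

Need a pair with product 14·(-40) = -560 and sum -19: that's -35 and 16.
Split the middle term: 14*v² - 35*v + 16*v - 40 = 7*v*(2*v - 5) + 8*(2*v - 5).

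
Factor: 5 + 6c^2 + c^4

Substitute u = c^2 to get a quadratic in u, then factor.
c^2 + 1 is irreducible over ℤ (sum of squares).
c^2 + 5 is irreducible over ℤ (always positive, so no real roots).

(c^2 + 1)(c^2 + 5)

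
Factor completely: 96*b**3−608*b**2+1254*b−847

Among the possible rational roots, b = 11/4 is a root, giving the factor (4*b−11) and quotient 24*b**2−86*b+77.
The remaining quadratic factors as (4*b−7)(6*b−11).

(4*b−11)*(4*b−7)*(6*b−11)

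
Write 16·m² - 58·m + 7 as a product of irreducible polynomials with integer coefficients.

Need a pair with product 16·7 = 112 and sum -58: that's -2 and -56.
Split the middle term: 16·m² - 2·m - 56·m + 7 = 2·m·(8·m - 1) - 7·(8·m - 1).

(2·m - 7)·(8·m - 1)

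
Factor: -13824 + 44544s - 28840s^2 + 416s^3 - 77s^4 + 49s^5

Trying the rational-root candidates, s = 3/7 is a root, so (7s - 3) divides it; the quotient is 7s^4 - 8s^3 + 56s^2 - 4096s + 4608.
Continuing, s = 8 is a root, giving the factor (s - 8) and quotient 7s^3 + 48s^2 + 440s - 576.
Continuing, s = 8/7 is a root, so (7s - 8) is a factor; dividing leaves s^2 + 8s + 72.
The quadratic s^2 + 8s + 72 has discriminant -224 < 0 and is irreducible over ℤ.

(7s - 3)(7s - 8)(s - 8)(s^2 + 8s + 72)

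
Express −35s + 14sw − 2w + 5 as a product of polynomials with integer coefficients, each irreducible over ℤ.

Group as (14sw − 35s) + (−2w + 5) = 7s(2w − 5) − (2w − 5).
Both groups share the factor (2w − 5).

(2w − 5)(7s − 1)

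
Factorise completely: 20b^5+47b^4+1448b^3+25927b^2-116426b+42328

Among the possible rational roots, b = 2/5 is a root, giving the factor (5b-2) and quotient 4b^4+11b^3+294b^2+5303b-21164.
Next, b = 13/4 is a root, so (4b-13) is a factor; dividing leaves b^3+6b^2+93b+1628.
Next, b = -11 is a root, so (b+11) divides it; the quotient is b^2-5b+148.
The quadratic b^2-5b+148 has discriminant -567 < 0 and is irreducible over ℤ.

(4b-13)(5b-2)(b+11)(b^2-5b+148)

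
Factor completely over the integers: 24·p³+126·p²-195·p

3·p·(2·p+13)·(4·p-5)

Pull out the common factor 3·p, then factor the remaining trinomial.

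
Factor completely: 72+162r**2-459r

9(3r-8)(6r-1)

Pull out the common factor 9, then factor the remaining trinomial.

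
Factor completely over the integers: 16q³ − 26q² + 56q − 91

Group as (16q³ + 56q) + (−26q² − 91) = 8q(2q² + 7) − 13(2q² + 7).
Both groups share the factor (2q² + 7).

(8q − 13)(2q² + 7)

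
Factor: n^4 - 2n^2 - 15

Substitute u = n^2 to get a quadratic in u, then factor.
n^2 + 3 is irreducible over ℤ (always positive, so no real roots).
n^2 - 5 is irreducible over ℤ (5 is not a perfect square).

(n^2 + 3)(n^2 - 5)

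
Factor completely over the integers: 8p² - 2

Pull out the common factor 2; 4p² - 1 is a difference of squares.

2(2p + 1)(2p - 1)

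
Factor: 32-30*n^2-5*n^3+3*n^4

Trying the rational-root candidates, n = -2 is a root, so (n+2) is a factor; dividing leaves 3*n^3-11*n^2-8*n+16.
Then n = -4/3 is a root, so (3*n+4) is a factor; dividing leaves n^2-5*n+4.
The remaining quadratic factors as (n-4)(n-1).

(3*n+4)*(n+2)*(n-1)*(n-4)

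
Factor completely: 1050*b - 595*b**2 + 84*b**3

Pull out the common factor 7*b, then factor the remaining trinomial.

7*b*(3*b - 10)*(4*b - 15)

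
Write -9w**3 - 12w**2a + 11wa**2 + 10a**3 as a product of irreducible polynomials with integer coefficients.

-(w - a)(3w + 2a)(3w + 5a)

Group: w(-9w**2 - 21wa - 10a**2) - a(-9w**2 - 21wa - 10a**2); both groups contain (-9w**2 - 21wa - 10a**2), so (w - a) is a factor with cofactor -9w**2 - 21wa - 10a**2.
The cofactor groups again: -9w**2 - 21wa - 10a**2 = -3w(3w + 5a) - 2a(3w + 5a); both groups contain (3w + 5a), giving -(3w + 2a)(3w + 5a).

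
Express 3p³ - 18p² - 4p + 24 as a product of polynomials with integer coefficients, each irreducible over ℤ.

(p - 6)(3p² - 4)

Group as (3p³ - 4p) + (-18p² + 24) = p(3p² - 4) - 6(3p² - 4).
Both groups share the factor (3p² - 4).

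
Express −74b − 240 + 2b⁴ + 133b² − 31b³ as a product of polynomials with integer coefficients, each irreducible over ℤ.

By the rational root theorem, b = 6 is a root, so (b − 6) is a factor; dividing leaves 2b³ − 19b² + 19b + 40.
Next, b = 5/2 is a root, so (2b − 5) divides it; the quotient is b² − 7b − 8.
The remaining quadratic factors as (b + 1)(b − 8).

(2b − 5)(b + 1)(b − 6)(b − 8)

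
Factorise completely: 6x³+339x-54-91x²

(6x-1)(x-6)(x-9)

Among the possible rational roots, x = 6 is a root, so (x-6) is a factor; dividing leaves 6x²-55x+9.
The remaining quadratic factors as (6x-1)(x-9).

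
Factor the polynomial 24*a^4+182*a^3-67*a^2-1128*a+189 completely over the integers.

(4*a-9)*(6*a-1)*(a+3)*(a+7)

Trying the rational-root candidates, a = -7 is a root, so (a+7) divides it; the quotient is 24*a^3+14*a^2-165*a+27.
Continuing, a = 1/6 is a root, giving the factor (6*a-1) and quotient 4*a^2+3*a-27.
The remaining quadratic factors as (a+3)(4*a-9).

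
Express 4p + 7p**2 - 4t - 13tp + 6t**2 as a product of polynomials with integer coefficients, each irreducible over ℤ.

(6t - 7p - 4)(t - p)

Group: t(6t - 7p - 4) - p(6t - 7p - 4); both groups contain (6t - 7p - 4).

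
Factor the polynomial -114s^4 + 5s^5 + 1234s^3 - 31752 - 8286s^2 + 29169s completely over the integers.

Testing divisors of the constant over divisors of the leading coefficient, s = 7 is a root, giving the factor (s - 7) and quotient 5s^4 - 79s^3 + 681s^2 - 3519s + 4536.
Continuing, s = 9/5 is a root, so (5s - 9) divides it; the quotient is s^3 - 14s^2 + 111s - 504.
Then s = 8 is a root, so (s - 8) is a factor; dividing leaves s^2 - 6s + 63.
The quadratic s^2 - 6s + 63 has discriminant -216 < 0 and is irreducible over ℤ.

(5s - 9)(s - 7)(s - 8)(s^2 - 6s + 63)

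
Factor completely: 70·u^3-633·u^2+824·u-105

Testing divisors of the constant over divisors of the leading coefficient, u = 1/7 is a root, so (7·u-1) is a factor; dividing leaves 10·u^2-89·u+105.
The remaining quadratic factors as (2·u-15)(5·u-7).

(2·u-15)·(5·u-7)·(7·u-1)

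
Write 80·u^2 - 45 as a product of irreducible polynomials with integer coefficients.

5·(4·u + 3)·(4·u - 3)

Factor out 5, leaving 16·u^2 - 9, which is a difference of two squares.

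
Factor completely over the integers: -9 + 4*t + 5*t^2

Need a pair with product 5·(-9) = -45 and sum 4: that's -5 and 9.
Split the middle term: 5*t^2 - 5*t + 9*t - 9 = 5*t*(t - 1) + 9*(t - 1).

(5*t + 9)*(t - 1)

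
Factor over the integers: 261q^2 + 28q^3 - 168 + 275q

By the rational root theorem, q = 3/7 is a root, so (7q - 3) divides it; the quotient is 4q^2 + 39q + 56.
The remaining quadratic factors as (4q + 7)(q + 8).

(4q + 7)(7q - 3)(q + 8)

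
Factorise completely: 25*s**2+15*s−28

(5*s+7)*(5*s−4)

Need a pair with product 25·(−28) = −700 and sum 15: that's 35 and −20.
Split the middle term: 25*s**2+35*s − 20*s−28 = 5*s*(5*s+7) − 4*(5*s+7).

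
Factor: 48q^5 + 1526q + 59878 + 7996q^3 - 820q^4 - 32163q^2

(2q - 13)(4q - 7)(6q + 7)(q^2 - 10q + 94)

By the rational root theorem, q = 13/2 is a root, so (2q - 13) is a factor; dividing leaves 24q^4 - 254q^3 + 2347q^2 - 826q - 4606.
Continuing, q = 7/4 is a root, giving the factor (4q - 7) and quotient 6q^3 - 53q^2 + 494q + 658.
Next, q = -7/6 is a root, so (6q + 7) divides it; the quotient is q^2 - 10q + 94.
The quadratic q^2 - 10q + 94 has discriminant -276 < 0 and is irreducible over ℤ.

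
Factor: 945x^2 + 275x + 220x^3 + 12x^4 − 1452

(2x + 11)(6x + 11)(x + 12)(x − 1)

By the rational root theorem, x = −12 is a root, giving the factor (x + 12) and quotient 12x^3 + 76x^2 + 33x − 121.
Continuing, x = 1 is a root, so (x − 1) divides it; the quotient is 12x^2 + 88x + 121.
The remaining quadratic factors as (6x + 11)(2x + 11).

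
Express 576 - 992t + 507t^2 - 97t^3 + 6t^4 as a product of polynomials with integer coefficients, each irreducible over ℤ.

(2t - 9)(3t - 8)(t - 1)(t - 8)

Among the possible rational roots, t = 1 is a root, so (t - 1) divides it; the quotient is 6t^3 - 91t^2 + 416t - 576.
Then t = 8/3 is a root, so (3t - 8) is a factor; dividing leaves 2t^2 - 25t + 72.
The remaining quadratic factors as (t - 8)(2t - 9).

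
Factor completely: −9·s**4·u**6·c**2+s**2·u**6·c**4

−c**2·s**2·u**6·(3·s−c)·(3·s+c)

Factor out s**2·u**6·c**2 first: what remains is −9·s**2+c**2.
Recognize a difference of squares with the parts c and 3·s.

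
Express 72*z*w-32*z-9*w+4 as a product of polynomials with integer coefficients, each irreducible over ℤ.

Group as (72*z*w-32*z) + (-9*w+4) = 8*z*(9*w-4) - (9*w-4).
Both groups share the factor (9*w-4).

(8*z-1)*(9*w-4)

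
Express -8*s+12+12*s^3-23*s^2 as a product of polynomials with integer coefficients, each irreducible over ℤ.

(3*s-2)*(4*s+3)*(s-2)

Trying the rational-root candidates, s = -3/4 is a root, so (4*s+3) is a factor; dividing leaves 3*s^2-8*s+4.
The remaining quadratic factors as (3*s-2)(s-2).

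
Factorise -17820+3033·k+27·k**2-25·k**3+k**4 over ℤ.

Among the possible rational roots, k = 12 is a root, so (k-12) divides it; the quotient is k**3-13·k**2-129·k+1485.
Next, k = 9 is a root, so (k-9) is a factor; dividing leaves k**2-4·k-165.
The remaining quadratic factors as (k+11)(k-15).

(k+11)·(k-12)·(k-15)·(k-9)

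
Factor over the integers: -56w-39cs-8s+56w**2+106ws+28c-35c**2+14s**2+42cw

Group: -7c(5c+4w+7s-4) + (14w+2s)(5c+4w+7s-4); both groups contain (5c+4w+7s-4).

-(5c+4w+7s-4)(7c-14w-2s)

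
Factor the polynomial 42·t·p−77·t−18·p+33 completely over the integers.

(6·p−11)·(7·t−3)

Group as (42·t·p−77·t) + (−18·p+33) = 7·t·(6·p−11) − 3·(6·p−11).
Both groups share the factor (6·p−11).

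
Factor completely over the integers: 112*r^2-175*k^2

7*(4*r-5*k)*(4*r+5*k)

Factor out 7, leaving 16*r^2-25*k^2, which is a difference of two squares.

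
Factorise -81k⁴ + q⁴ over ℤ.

(q - 3k)(q + 3k)(q² + 9k²)

Difference of squares twice: with A = q and B = 3k, A⁴ − B⁴ = (A² − B²)(A² + B²), and A² − B² factors again.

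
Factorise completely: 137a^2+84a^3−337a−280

(3a+8)(4a−7)(7a+5)

Among the possible rational roots, a = 7/4 is a root, so (4a−7) is a factor; dividing leaves 21a^2+71a+40.
The remaining quadratic factors as (3a+8)(7a+5).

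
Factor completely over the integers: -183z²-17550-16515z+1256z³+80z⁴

Among the possible rational roots, z = -13/4 is a root, so (4z+13) is a factor; dividing leaves 20z³+249z²-855z-1350.
Then z = 15/4 is a root, so (4z-15) divides it; the quotient is 5z²+81z+90.
The remaining quadratic factors as (5z+6)(z+15).

(4z+13)(4z-15)(5z+6)(z+15)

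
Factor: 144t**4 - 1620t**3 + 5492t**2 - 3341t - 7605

Trying the rational-root candidates, t = 9/2 is a root, so (2t - 9) divides it; the quotient is 72t**3 - 486t**2 + 559t + 845.
Continuing, t = -5/6 is a root, giving the factor (6t + 5) and quotient 12t**2 - 91t + 169.
The remaining quadratic factors as (3t - 13)(4t - 13).

(2t - 9)(3t - 13)(4t - 13)(6t + 5)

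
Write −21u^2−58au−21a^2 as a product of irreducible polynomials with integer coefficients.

−(3a+7u)(7a+3u)

Group: −3a(7a+3u) − 7u(7a+3u); both groups contain (7a+3u).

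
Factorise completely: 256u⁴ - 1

(4u + 1)(4u - 1)(16u² + 1)

Write as (16u²)² − (1)², then factor 16u² - 1 once more.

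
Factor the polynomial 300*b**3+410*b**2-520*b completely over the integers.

10*b*(5*b-4)*(6*b+13)

Pull out the common factor 10*b, then factor the remaining trinomial.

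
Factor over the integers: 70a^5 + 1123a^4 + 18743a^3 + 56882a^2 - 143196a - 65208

(2a + 11)(5a + 2)(7a - 13)(a^2 + 12a + 228)

By the rational root theorem, a = -11/2 is a root, so (2a + 11) is a factor; dividing leaves 35a^4 + 369a^3 + 7342a^2 - 11940a - 5928.
Continuing, a = 13/7 is a root, so (7a - 13) is a factor; dividing leaves 5a^3 + 62a^2 + 1164a + 456.
Next, a = -2/5 is a root, giving the factor (5a + 2) and quotient a^2 + 12a + 228.
The quadratic a^2 + 12a + 228 has discriminant -768 < 0 and is irreducible over ℤ.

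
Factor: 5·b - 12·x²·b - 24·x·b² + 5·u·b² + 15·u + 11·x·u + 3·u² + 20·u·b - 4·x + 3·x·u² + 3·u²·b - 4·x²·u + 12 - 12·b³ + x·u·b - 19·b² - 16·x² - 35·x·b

-(u + 3·b + 4)·(4·x - 3·u + 4·b - 3)·(x + b + 1)

Group: 4·x·(-x·u - 3·x·b - 4·x - u·b - u - 3·b² - 7·b - 4) + (-3·u + 4·b - 3)·(-x·u - 3·x·b - 4·x - u·b - u - 3·b² - 7·b - 4); both groups contain (-x·u - 3·x·b - 4·x - u·b - u - 3·b² - 7·b - 4), so (4·x - 3·u + 4·b - 3) is a factor with cofactor -x·u - 3·x·b - 4·x - u·b - u - 3·b² - 7·b - 4.
The cofactor groups again: -x·u - 3·x·b - 4·x - u·b - u - 3·b² - 7·b - 4 = -x·(u + 3·b + 4) + (-b - 1)·(u + 3·b + 4); both groups contain (u + 3·b + 4), giving -(x + b + 1)·(u + 3·b + 4).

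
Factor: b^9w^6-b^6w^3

Pull out the common factor b^6w^3, leaving b^3w^3-1.
Recognize a difference of cubes with the parts bw and 1.

b^6w^3(bw-1)(b^2w^2+bw+1)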